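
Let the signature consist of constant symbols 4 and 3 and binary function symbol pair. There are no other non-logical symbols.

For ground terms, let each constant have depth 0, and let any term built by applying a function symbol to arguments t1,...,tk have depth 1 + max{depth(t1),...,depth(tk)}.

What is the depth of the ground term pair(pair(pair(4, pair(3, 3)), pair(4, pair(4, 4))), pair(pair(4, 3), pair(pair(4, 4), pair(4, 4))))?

depth(pair(3, 3)) = 1 + max(0, 0) = 1
depth(pair(4, pair(3, 3))) = 1 + max(0, 1) = 2
depth(pair(4, 4)) = 1 + max(0, 0) = 1
depth(pair(4, pair(4, 4))) = 1 + max(0, 1) = 2
depth(pair(pair(4, pair(3, 3)), pair(4, pair(4, 4)))) = 1 + max(2, 2) = 3
depth(pair(4, 3)) = 1 + max(0, 0) = 1
depth(pair(pair(4, 4), pair(4, 4))) = 1 + max(1, 1) = 2
depth(pair(pair(4, 3), pair(pair(4, 4), pair(4, 4)))) = 1 + max(1, 2) = 3
depth(pair(pair(pair(4, pair(3, 3)), pair(4, pair(4, 4))), pair(pair(4, 3), pair(pair(4, 4), pair(4, 4))))) = 1 + max(3, 3) = 4

4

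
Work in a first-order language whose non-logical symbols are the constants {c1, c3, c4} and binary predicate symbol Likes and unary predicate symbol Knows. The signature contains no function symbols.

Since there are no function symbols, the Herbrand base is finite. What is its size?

12

With no function symbols, the Herbrand universe is just the 3 constants.
Ground atoms per predicate: Likes: 3^2 = 9, Knows: 3.
Herbrand base size = 9 + 3 = 12.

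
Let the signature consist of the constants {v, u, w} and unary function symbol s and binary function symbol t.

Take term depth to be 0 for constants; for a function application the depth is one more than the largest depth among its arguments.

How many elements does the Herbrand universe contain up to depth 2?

243

Count level by level. With function symbols s/1, t/2, the terms of depth ≤ k are the 3 constants together with each function applied to depth-≤(k−1) tuples, so N_k = 3 + N_{k-1} + N_{k-1}^2.
N_0 = 3
N_1 = 3 + 3 + 3^2 = 15
N_2 = 3 + 15 + 15^2 = 243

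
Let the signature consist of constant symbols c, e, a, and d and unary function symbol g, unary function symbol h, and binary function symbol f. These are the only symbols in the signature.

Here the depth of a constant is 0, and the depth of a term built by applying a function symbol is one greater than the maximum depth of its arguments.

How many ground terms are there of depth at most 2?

844

Let N_k = |{terms of depth ≤ k}|. Then N_0 = 4 and N_k = 4 + N_{k-1} + N_{k-1} + N_{k-1}^2 for k ≥ 1 (one summand per function symbol, arity giving the exponent).
N_0 = 4
N_1 = 4 + 4 + 4 + 4^2 = 28
N_2 = 4 + 28 + 28 + 28^2 = 844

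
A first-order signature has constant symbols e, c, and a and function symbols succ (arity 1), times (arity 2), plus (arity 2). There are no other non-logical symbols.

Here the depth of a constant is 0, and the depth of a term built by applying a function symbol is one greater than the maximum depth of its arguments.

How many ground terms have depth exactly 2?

If N_k denotes the number of depth-≤k ground terms, the 3 constants give N_0 = 3, and each function symbol of arity r contributes N_{k-1}^r new terms at level k: N_k = 3 + N_{k-1} + N_{k-1}^2 + N_{k-1}^2.
N_0 = 3
N_1 = 3 + 3 + 3^2 + 3^2 = 24
N_2 = 3 + 24 + 24^2 + 24^2 = 1179
Terms of depth exactly 2: N_2 − N_1 = 1179 − 24 = 1155.

1155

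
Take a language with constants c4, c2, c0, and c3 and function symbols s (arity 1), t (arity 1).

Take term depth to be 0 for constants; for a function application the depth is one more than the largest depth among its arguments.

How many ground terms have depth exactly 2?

16

Let N_k = |{terms of depth ≤ k}|. Then N_0 = 4 and N_k = 4 + N_{k-1} + N_{k-1} for k ≥ 1 (one summand per function symbol, arity giving the exponent).
N_0 = 4
N_1 = 4 + 4 + 4 = 12
N_2 = 4 + 12 + 12 = 28
Terms of depth exactly 2: N_2 − N_1 = 28 − 12 = 16.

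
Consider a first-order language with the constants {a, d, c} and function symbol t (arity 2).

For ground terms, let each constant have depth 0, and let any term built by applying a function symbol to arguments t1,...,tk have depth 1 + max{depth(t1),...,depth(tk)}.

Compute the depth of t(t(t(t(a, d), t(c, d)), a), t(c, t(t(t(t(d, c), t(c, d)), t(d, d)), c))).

6

depth(t(a, d)) = 1 + max(0, 0) = 1
depth(t(c, d)) = 1 + max(0, 0) = 1
depth(t(t(a, d), t(c, d))) = 1 + max(1, 1) = 2
depth(t(t(t(a, d), t(c, d)), a)) = 1 + max(2, 0) = 3
depth(t(d, c)) = 1 + max(0, 0) = 1
depth(t(t(d, c), t(c, d))) = 1 + max(1, 1) = 2
depth(t(d, d)) = 1 + max(0, 0) = 1
depth(t(t(t(d, c), t(c, d)), t(d, d))) = 1 + max(2, 1) = 3
depth(t(t(t(t(d, c), t(c, d)), t(d, d)), c)) = 1 + max(3, 0) = 4
depth(t(c, t(t(t(t(d, c), t(c, d)), t(d, d)), c))) = 1 + max(0, 4) = 5
depth(t(t(t(t(a, d), t(c, d)), a), t(c, t(t(t(t(d, c), t(c, d)), t(d, d)), c)))) = 1 + max(3, 5) = 6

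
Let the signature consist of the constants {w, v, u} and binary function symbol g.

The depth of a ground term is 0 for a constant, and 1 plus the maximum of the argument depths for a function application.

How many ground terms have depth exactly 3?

21465

Count level by level. With function symbols g/2, the terms of depth ≤ k are the 3 constants together with each function applied to depth-≤(k−1) tuples, so N_k = 3 + N_{k-1}^2.
N_0 = 3
N_1 = 3 + 3^2 = 12
N_2 = 3 + 12^2 = 147
N_3 = 3 + 147^2 = 21612
Terms of depth exactly 3: N_3 − N_2 = 21612 − 147 = 21465.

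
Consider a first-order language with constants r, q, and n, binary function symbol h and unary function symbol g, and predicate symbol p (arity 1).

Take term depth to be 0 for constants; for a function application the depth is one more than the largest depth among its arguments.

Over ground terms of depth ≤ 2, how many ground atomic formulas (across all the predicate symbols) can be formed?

First count ground terms of depth ≤ 2.
Let N_k count ground terms of depth at most k. Each non-constant term of depth ≤ k is some function symbol applied to depth-≤(k−1) arguments, giving N_k = 3 + N_{k-1}^2 + N_{k-1}.
N_0 = 3
N_1 = 3 + 3^2 + 3 = 15
N_2 = 3 + 15^2 + 15 = 243
So |H| = 243.
Each predicate of arity r yields |H|^r ground atoms (one per choice of an r-tuple from H):
  p: 243
Total ground atoms: 243.

243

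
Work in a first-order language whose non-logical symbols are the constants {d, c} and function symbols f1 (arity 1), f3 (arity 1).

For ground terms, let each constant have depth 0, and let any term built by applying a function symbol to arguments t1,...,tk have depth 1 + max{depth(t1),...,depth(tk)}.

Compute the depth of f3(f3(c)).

depth(f3(c)) = 1 + depth(c) = 1 + 0 = 1
depth(f3(f3(c))) = 1 + depth(f3(c)) = 1 + 1 = 2

2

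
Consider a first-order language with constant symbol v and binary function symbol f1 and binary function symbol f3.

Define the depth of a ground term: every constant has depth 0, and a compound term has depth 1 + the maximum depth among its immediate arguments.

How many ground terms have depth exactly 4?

If N_k denotes the number of depth-≤k ground terms, the 1 constant gives N_0 = 1, and each function symbol of arity r contributes N_{k-1}^r new terms at level k: N_k = 1 + N_{k-1}^2 + N_{k-1}^2.
N_0 = 1
N_1 = 1 + 1^2 + 1^2 = 3
N_2 = 1 + 3^2 + 3^2 = 19
N_3 = 1 + 19^2 + 19^2 = 723
N_4 = 1 + 723^2 + 723^2 = 1045459
Terms of depth exactly 4: N_4 − N_3 = 1045459 − 723 = 1044736.

1044736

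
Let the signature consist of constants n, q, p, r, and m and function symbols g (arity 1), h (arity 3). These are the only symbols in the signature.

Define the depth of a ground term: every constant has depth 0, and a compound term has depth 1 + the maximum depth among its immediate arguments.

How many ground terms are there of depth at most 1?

135

Let N_k count ground terms of depth at most k. Each non-constant term of depth ≤ k is some function symbol applied to depth-≤(k−1) arguments, giving N_k = 5 + N_{k-1} + N_{k-1}^3.
N_0 = 5
N_1 = 5 + 5 + 5^3 = 135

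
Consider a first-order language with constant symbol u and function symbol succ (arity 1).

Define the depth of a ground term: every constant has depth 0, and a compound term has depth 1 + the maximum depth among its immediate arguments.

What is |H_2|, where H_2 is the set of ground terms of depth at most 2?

3

Let N_k count ground terms of depth at most k. Each non-constant term of depth ≤ k is some function symbol applied to depth-≤(k−1) arguments, giving N_k = 1 + N_{k-1}.
N_0 = 1
N_1 = 1 + 1 = 2
N_2 = 1 + 2 = 3
Explicitly: u, succ(u), succ(succ(u)).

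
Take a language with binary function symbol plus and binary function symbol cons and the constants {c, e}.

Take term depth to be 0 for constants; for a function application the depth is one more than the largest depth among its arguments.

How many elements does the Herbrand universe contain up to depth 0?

2

If N_k denotes the number of depth-≤k ground terms, the 2 constants give N_0 = 2, and each function symbol of arity r contributes N_{k-1}^r new terms at level k: N_k = 2 + N_{k-1}^2 + N_{k-1}^2.
N_0 = 2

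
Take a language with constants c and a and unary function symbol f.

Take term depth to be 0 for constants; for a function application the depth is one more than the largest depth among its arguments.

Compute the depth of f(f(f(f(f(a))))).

5

depth(f(a)) = 1 + depth(a) = 1 + 0 = 1
depth(f(f(a))) = 1 + depth(f(a)) = 1 + 1 = 2
depth(f(f(f(a)))) = 1 + depth(f(f(a))) = 1 + 2 = 3
depth(f(f(f(f(a))))) = 1 + depth(f(f(f(a)))) = 1 + 3 = 4
depth(f(f(f(f(f(a)))))) = 1 + depth(f(f(f(f(a))))) = 1 + 4 = 5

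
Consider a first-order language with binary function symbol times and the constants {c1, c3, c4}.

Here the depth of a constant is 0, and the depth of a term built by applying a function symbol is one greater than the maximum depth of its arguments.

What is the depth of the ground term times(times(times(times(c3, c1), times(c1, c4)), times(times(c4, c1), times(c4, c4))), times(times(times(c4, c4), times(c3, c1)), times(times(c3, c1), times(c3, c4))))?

depth(times(c3, c1)) = 1 + max(0, 0) = 1
depth(times(c1, c4)) = 1 + max(0, 0) = 1
depth(times(times(c3, c1), times(c1, c4))) = 1 + max(1, 1) = 2
depth(times(c4, c1)) = 1 + max(0, 0) = 1
depth(times(c4, c4)) = 1 + max(0, 0) = 1
depth(times(times(c4, c1), times(c4, c4))) = 1 + max(1, 1) = 2
depth(times(times(times(c3, c1), times(c1, c4)), times(times(c4, c1), times(c4, c4)))) = 1 + max(2, 2) = 3
depth(times(times(c4, c4), times(c3, c1))) = 1 + max(1, 1) = 2
depth(times(c3, c4)) = 1 + max(0, 0) = 1
depth(times(times(c3, c1), times(c3, c4))) = 1 + max(1, 1) = 2
depth(times(times(times(c4, c4), times(c3, c1)), times(times(c3, c1), times(c3, c4)))) = 1 + max(2, 2) = 3
depth(times(times(times(times(c3, c1), times(c1, c4)), times(times(c4, c1), times(c4, c4))), times(times(times(c4, c4), times(c3, c1)), times(times(c3, c1), times(c3, c4))))) = 1 + max(3, 3) = 4

4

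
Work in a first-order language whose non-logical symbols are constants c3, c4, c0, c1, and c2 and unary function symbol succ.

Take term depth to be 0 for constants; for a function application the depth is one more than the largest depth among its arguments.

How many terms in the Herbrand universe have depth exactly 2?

Write N_k for the number of ground terms of depth ≤ k. A term of depth ≤ k is either a constant or a function symbol applied to arguments of depth ≤ k−1, so N_k = 5 + N_{k-1}.
N_0 = 5
N_1 = 5 + 5 = 10
N_2 = 5 + 10 = 15
Terms of depth exactly 2: N_2 − N_1 = 15 − 10 = 5.

5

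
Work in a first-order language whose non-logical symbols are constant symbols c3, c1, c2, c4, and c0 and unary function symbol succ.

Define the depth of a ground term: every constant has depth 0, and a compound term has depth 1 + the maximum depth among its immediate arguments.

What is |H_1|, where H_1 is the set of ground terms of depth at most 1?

If N_k denotes the number of depth-≤k ground terms, the 5 constants give N_0 = 5, and each function symbol of arity r contributes N_{k-1}^r new terms at level k: N_k = 5 + N_{k-1}.
N_0 = 5
N_1 = 5 + 5 = 10

10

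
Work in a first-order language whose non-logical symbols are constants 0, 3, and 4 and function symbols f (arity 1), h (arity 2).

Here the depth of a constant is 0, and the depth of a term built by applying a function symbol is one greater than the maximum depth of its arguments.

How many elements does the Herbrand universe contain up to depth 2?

243

If N_k denotes the number of depth-≤k ground terms, the 3 constants give N_0 = 3, and each function symbol of arity r contributes N_{k-1}^r new terms at level k: N_k = 3 + N_{k-1} + N_{k-1}^2.
N_0 = 3
N_1 = 3 + 3 + 3^2 = 15
N_2 = 3 + 15 + 15^2 = 243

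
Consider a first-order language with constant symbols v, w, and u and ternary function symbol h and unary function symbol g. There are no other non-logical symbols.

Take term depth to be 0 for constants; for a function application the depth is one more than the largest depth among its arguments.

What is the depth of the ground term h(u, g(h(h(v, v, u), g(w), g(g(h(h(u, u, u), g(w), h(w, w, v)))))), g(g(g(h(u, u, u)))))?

7

depth(h(v, v, u)) = 1 + max(0, 0, 0) = 1
depth(g(w)) = 1 + depth(w) = 1 + 0 = 1
depth(h(u, u, u)) = 1 + max(0, 0, 0) = 1
depth(h(w, w, v)) = 1 + max(0, 0, 0) = 1
depth(h(h(u, u, u), g(w), h(w, w, v))) = 1 + max(1, 1, 1) = 2
depth(g(h(h(u, u, u), g(w), h(w, w, v)))) = 1 + depth(h(h(u, u, u), g(w), h(w, w, v))) = 1 + 2 = 3
depth(g(g(h(h(u, u, u), g(w), h(w, w, v))))) = 1 + depth(g(h(h(u, u, u), g(w), h(w, w, v)))) = 1 + 3 = 4
depth(h(h(v, v, u), g(w), g(g(h(h(u, u, u), g(w), h(w, w, v)))))) = 1 + max(1, 1, 4) = 5
depth(g(h(h(v, v, u), g(w), g(g(h(h(u, u, u), g(w), h(w, w, v))))))) = 1 + depth(h(h(v, v, u), g(w), g(g(h(h(u, u, u), g(w), h(w, w, v)))))) = 1 + 5 = 6
depth(g(h(u, u, u))) = 1 + depth(h(u, u, u)) = 1 + 1 = 2
depth(g(g(h(u, u, u)))) = 1 + depth(g(h(u, u, u))) = 1 + 2 = 3
depth(g(g(g(h(u, u, u))))) = 1 + depth(g(g(h(u, u, u)))) = 1 + 3 = 4
depth(h(u, g(h(h(v, v, u), g(w), g(g(h(h(u, u, u), g(w), h(w, w, v)))))), g(g(g(h(u, u, u)))))) = 1 + max(0, 6, 4) = 7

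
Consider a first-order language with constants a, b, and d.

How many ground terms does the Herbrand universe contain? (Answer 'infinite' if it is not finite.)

3

There are no function symbols, so every ground term is one of the 3 constants.
The Herbrand universe is {a, b, d}, which is finite with 3 elements.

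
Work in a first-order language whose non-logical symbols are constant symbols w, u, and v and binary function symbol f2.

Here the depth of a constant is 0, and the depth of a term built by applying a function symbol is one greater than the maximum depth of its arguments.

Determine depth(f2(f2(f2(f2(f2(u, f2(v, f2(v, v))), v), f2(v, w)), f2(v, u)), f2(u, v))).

depth(f2(v, v)) = 1 + max(0, 0) = 1
depth(f2(v, f2(v, v))) = 1 + max(0, 1) = 2
depth(f2(u, f2(v, f2(v, v)))) = 1 + max(0, 2) = 3
depth(f2(f2(u, f2(v, f2(v, v))), v)) = 1 + max(3, 0) = 4
depth(f2(v, w)) = 1 + max(0, 0) = 1
depth(f2(f2(f2(u, f2(v, f2(v, v))), v), f2(v, w))) = 1 + max(4, 1) = 5
depth(f2(v, u)) = 1 + max(0, 0) = 1
depth(f2(f2(f2(f2(u, f2(v, f2(v, v))), v), f2(v, w)), f2(v, u))) = 1 + max(5, 1) = 6
depth(f2(u, v)) = 1 + max(0, 0) = 1
depth(f2(f2(f2(f2(f2(u, f2(v, f2(v, v))), v), f2(v, w)), f2(v, u)), f2(u, v))) = 1 + max(6, 1) = 7

7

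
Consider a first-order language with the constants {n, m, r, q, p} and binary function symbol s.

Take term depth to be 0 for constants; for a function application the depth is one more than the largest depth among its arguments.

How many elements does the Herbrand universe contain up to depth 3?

819030

Count level by level. With function symbols s/2, the terms of depth ≤ k are the 5 constants together with each function applied to depth-≤(k−1) tuples, so N_k = 5 + N_{k-1}^2.
N_0 = 5
N_1 = 5 + 5^2 = 30
N_2 = 5 + 30^2 = 905
N_3 = 5 + 905^2 = 819030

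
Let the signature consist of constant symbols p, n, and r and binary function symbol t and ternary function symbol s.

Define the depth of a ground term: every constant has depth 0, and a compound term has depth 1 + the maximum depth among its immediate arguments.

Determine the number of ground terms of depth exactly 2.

Let N_k = |{terms of depth ≤ k}|. Then N_0 = 3 and N_k = 3 + N_{k-1}^2 + N_{k-1}^3 for k ≥ 1 (one summand per function symbol, arity giving the exponent).
N_0 = 3
N_1 = 3 + 3^2 + 3^3 = 39
N_2 = 3 + 39^2 + 39^3 = 60843
Terms of depth exactly 2: N_2 − N_1 = 60843 − 39 = 60804.

60804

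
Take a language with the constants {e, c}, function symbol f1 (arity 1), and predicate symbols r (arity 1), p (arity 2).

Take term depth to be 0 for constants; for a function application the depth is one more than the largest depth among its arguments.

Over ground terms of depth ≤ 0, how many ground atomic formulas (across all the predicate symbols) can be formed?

6

First count ground terms of depth ≤ 0.
Write N_k for the number of ground terms of depth ≤ k. A term of depth ≤ k is either a constant or a function symbol applied to arguments of depth ≤ k−1, so N_k = 2 + N_{k-1}.
N_0 = 2
So |H| = 2.
Each predicate of arity r yields |H|^r ground atoms (one per choice of an r-tuple from H):
  r: 2;  p: 2^2 = 4
Total ground atoms: 2 + 4 = 6.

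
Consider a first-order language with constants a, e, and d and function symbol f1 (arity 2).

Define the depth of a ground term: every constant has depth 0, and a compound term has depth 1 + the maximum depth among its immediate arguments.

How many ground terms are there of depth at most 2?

Count level by level. With function symbols f1/2, the terms of depth ≤ k are the 3 constants together with each function applied to depth-≤(k−1) tuples, so N_k = 3 + N_{k-1}^2.
N_0 = 3
N_1 = 3 + 3^2 = 12
N_2 = 3 + 12^2 = 147

147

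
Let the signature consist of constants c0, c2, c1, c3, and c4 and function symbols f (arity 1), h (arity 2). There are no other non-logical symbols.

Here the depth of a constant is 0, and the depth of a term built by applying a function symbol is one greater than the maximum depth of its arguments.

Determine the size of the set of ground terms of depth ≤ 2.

1265

Let N_k = |{terms of depth ≤ k}|. Then N_0 = 5 and N_k = 5 + N_{k-1} + N_{k-1}^2 for k ≥ 1 (one summand per function symbol, arity giving the exponent).
N_0 = 5
N_1 = 5 + 5 + 5^2 = 35
N_2 = 5 + 35 + 35^2 = 1265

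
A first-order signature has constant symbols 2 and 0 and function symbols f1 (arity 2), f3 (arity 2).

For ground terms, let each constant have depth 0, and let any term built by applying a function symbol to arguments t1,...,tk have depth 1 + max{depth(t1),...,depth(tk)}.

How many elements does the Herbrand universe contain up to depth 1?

10

Write N_k for the number of ground terms of depth ≤ k. A term of depth ≤ k is either a constant or a function symbol applied to arguments of depth ≤ k−1, so N_k = 2 + N_{k-1}^2 + N_{k-1}^2.
N_0 = 2
N_1 = 2 + 2^2 + 2^2 = 10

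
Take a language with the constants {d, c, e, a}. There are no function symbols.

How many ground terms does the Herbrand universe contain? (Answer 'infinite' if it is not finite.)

4

There are no function symbols, so every ground term is one of the 4 constants.
The Herbrand universe is {d, c, e, a}, which is finite with 4 elements.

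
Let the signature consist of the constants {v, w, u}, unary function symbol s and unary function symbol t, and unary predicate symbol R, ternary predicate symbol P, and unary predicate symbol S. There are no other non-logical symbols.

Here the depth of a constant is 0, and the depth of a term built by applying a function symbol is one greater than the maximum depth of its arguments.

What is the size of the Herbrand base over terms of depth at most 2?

9303

First count ground terms of depth ≤ 2.
Let N_k = |{terms of depth ≤ k}|. Then N_0 = 3 and N_k = 3 + N_{k-1} + N_{k-1} for k ≥ 1 (one summand per function symbol, arity giving the exponent).
N_0 = 3
N_1 = 3 + 3 + 3 = 9
N_2 = 3 + 9 + 9 = 21
So |H| = 21.
Each predicate of arity r yields |H|^r ground atoms (one per choice of an r-tuple from H):
  R: 21;  P: 21^3 = 9261;  S: 21
Total ground atoms: 21 + 9261 + 21 = 9303.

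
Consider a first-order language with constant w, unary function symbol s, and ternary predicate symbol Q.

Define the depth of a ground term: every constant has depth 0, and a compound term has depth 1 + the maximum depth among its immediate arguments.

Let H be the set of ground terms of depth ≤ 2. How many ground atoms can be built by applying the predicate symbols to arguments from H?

First count ground terms of depth ≤ 2.
If N_k denotes the number of depth-≤k ground terms, the 1 constant gives N_0 = 1, and each function symbol of arity r contributes N_{k-1}^r new terms at level k: N_k = 1 + N_{k-1}.
N_0 = 1
N_1 = 1 + 1 = 2
N_2 = 1 + 2 = 3
So |H| = 3.
A ground atom is a predicate applied to a tuple of terms from H, so the count is the sum over predicates of |H|^arity:
  Q: 3^3 = 27
Total ground atoms: 27.

27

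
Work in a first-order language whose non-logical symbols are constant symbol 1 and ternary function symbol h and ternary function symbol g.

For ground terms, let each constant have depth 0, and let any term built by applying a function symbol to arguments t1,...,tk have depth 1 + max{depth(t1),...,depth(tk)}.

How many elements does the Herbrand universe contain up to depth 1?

Let N_k = |{terms of depth ≤ k}|. Then N_0 = 1 and N_k = 1 + N_{k-1}^3 + N_{k-1}^3 for k ≥ 1 (one summand per function symbol, arity giving the exponent).
N_0 = 1
N_1 = 1 + 1^3 + 1^3 = 3
Explicitly: 1, h(1, 1, 1), g(1, 1, 1).

3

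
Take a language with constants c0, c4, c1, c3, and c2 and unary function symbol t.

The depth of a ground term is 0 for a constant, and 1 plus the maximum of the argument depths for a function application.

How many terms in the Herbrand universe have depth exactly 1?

If N_k denotes the number of depth-≤k ground terms, the 5 constants give N_0 = 5, and each function symbol of arity r contributes N_{k-1}^r new terms at level k: N_k = 5 + N_{k-1}.
N_0 = 5
N_1 = 5 + 5 = 10
Terms of depth exactly 1: N_1 − N_0 = 10 − 5 = 5.

5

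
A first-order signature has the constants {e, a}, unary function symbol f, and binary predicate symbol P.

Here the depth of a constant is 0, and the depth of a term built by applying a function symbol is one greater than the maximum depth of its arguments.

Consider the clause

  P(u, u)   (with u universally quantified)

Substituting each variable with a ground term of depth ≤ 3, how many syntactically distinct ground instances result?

Ground terms of depth ≤ 3:
  Let N_k = |{terms of depth ≤ k}|. Then N_0 = 2 and N_k = 2 + N_{k-1} for k ≥ 1 (one summand per function symbol, arity giving the exponent).
  N_0 = 2
  N_1 = 2 + 2 = 4
  N_2 = 2 + 4 = 6
  N_3 = 2 + 6 = 8
So there are 8 ground terms available for substitution.
There is 1 variable to instantiate (u),  occurring in at least one literal, so different choices give different ground instances.
Number of ground instances = 8.

8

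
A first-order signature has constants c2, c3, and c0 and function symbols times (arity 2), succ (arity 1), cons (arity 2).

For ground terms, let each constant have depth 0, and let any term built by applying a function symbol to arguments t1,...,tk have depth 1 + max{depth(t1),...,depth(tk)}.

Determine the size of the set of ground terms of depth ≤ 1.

24

Write N_k for the number of ground terms of depth ≤ k. A term of depth ≤ k is either a constant or a function symbol applied to arguments of depth ≤ k−1, so N_k = 3 + N_{k-1}^2 + N_{k-1} + N_{k-1}^2.
N_0 = 3
N_1 = 3 + 3^2 + 3 + 3^2 = 24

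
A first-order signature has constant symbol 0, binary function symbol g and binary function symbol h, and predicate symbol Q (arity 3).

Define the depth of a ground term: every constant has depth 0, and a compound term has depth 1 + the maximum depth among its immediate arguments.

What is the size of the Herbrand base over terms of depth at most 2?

First count ground terms of depth ≤ 2.
Write N_k for the number of ground terms of depth ≤ k. A term of depth ≤ k is either a constant or a function symbol applied to arguments of depth ≤ k−1, so N_k = 1 + N_{k-1}^2 + N_{k-1}^2.
N_0 = 1
N_1 = 1 + 1^2 + 1^2 = 3
N_2 = 1 + 3^2 + 3^2 = 19
So |H| = 19.
A ground atom is a predicate applied to a tuple of terms from H, so the count is the sum over predicates of |H|^arity:
  Q: 19^3 = 6859
Total ground atoms: 6859.

6859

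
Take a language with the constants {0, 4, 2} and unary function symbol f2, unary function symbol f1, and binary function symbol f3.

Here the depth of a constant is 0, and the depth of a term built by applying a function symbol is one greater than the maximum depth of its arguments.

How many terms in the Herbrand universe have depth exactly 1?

Write N_k for the number of ground terms of depth ≤ k. A term of depth ≤ k is either a constant or a function symbol applied to arguments of depth ≤ k−1, so N_k = 3 + N_{k-1} + N_{k-1} + N_{k-1}^2.
N_0 = 3
N_1 = 3 + 3 + 3 + 3^2 = 18
Terms of depth exactly 1: N_1 − N_0 = 18 − 3 = 15.

15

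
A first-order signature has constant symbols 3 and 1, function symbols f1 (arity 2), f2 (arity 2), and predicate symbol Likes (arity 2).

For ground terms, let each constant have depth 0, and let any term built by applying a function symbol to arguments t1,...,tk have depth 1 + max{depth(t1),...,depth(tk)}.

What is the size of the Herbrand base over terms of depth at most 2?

First count ground terms of depth ≤ 2.
Write N_k for the number of ground terms of depth ≤ k. A term of depth ≤ k is either a constant or a function symbol applied to arguments of depth ≤ k−1, so N_k = 2 + N_{k-1}^2 + N_{k-1}^2.
N_0 = 2
N_1 = 2 + 2^2 + 2^2 = 10
N_2 = 2 + 10^2 + 10^2 = 202
So |H| = 202.
A ground atom is a predicate applied to a tuple of terms from H, so the count is the sum over predicates of |H|^arity:
  Likes: 202^2 = 40804
Total ground atoms: 40804.

40804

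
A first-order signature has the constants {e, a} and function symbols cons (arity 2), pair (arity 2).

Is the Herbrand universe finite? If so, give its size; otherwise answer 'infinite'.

infinite

The signature has at least one function symbol (cons, arity 2) and at least one constant (e).
Iterating cons gives infinitely many distinct ground terms: e, cons(e, e), cons(cons(e, e), cons(e, e)), ...
So the Herbrand universe is infinite.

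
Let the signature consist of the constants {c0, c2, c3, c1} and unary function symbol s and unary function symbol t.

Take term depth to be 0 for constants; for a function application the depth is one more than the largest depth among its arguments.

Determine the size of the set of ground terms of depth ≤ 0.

4

Let N_k count ground terms of depth at most k. Each non-constant term of depth ≤ k is some function symbol applied to depth-≤(k−1) arguments, giving N_k = 4 + N_{k-1} + N_{k-1}.
N_0 = 4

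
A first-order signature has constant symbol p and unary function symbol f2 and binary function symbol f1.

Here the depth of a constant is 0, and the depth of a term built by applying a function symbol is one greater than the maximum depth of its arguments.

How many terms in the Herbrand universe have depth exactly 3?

170

Count level by level. With function symbols f2/1, f1/2, the terms of depth ≤ k are the 1 constant together with each function applied to depth-≤(k−1) tuples, so N_k = 1 + N_{k-1} + N_{k-1}^2.
N_0 = 1
N_1 = 1 + 1 + 1^2 = 3
N_2 = 1 + 3 + 3^2 = 13
N_3 = 1 + 13 + 13^2 = 183
Terms of depth exactly 3: N_3 − N_2 = 183 − 13 = 170.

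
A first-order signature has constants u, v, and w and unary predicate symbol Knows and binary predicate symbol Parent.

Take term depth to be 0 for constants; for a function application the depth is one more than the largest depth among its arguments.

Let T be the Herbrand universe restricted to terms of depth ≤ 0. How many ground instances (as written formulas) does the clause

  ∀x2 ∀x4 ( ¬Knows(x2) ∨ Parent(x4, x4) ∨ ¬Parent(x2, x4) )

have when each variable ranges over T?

9

Ground terms of depth ≤ 0:
  With no function symbols every ground term is a constant, so there are exactly 3 ground terms at every depth bound.
  N_0 = 3
  Explicitly: u, v, w.
So there are 3 ground terms available for substitution.
Each of x2, x4 ranges independently over the available ground terms, and distinct assignments produce distinct instances.
Number of ground instances = 3^2 = 9.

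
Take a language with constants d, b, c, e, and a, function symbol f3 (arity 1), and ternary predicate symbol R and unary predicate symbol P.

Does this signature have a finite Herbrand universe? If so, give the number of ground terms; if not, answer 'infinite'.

The signature has at least one function symbol (f3, arity 1) and at least one constant (d).
Iterating f3 gives infinitely many distinct ground terms: d, f3(d), f3(f3(d)), ...
So the Herbrand universe is infinite.

infinite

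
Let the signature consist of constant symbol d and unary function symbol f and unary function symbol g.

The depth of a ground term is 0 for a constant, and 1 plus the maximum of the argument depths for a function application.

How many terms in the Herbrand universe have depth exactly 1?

2

Let N_k count ground terms of depth at most k. Each non-constant term of depth ≤ k is some function symbol applied to depth-≤(k−1) arguments, giving N_k = 1 + N_{k-1} + N_{k-1}.
N_0 = 1
N_1 = 1 + 1 + 1 = 3
Terms of depth exactly 1: N_1 − N_0 = 3 − 1 = 2.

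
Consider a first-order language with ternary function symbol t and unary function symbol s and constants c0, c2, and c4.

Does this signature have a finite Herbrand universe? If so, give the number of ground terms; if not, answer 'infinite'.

infinite

The signature has at least one function symbol (t, arity 3) and at least one constant (c0).
Iterating t gives infinitely many distinct ground terms: c0, t(c0, c0, c0), t(t(c0, c0, c0), t(c0, c0, c0), t(c0, c0, c0)), ...
So the Herbrand universe is infinite.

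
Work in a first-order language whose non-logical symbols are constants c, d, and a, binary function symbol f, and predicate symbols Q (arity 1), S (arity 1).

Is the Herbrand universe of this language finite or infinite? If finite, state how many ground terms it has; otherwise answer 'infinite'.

infinite

The signature has at least one function symbol (f, arity 2) and at least one constant (c).
Iterating f gives infinitely many distinct ground terms: c, f(c, c), f(f(c, c), f(c, c)), ...
So the Herbrand universe is infinite.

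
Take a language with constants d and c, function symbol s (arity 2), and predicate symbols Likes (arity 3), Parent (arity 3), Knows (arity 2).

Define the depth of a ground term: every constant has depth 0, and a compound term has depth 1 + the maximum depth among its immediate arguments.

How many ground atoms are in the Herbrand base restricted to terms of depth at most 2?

First count ground terms of depth ≤ 2.
Let N_k = |{terms of depth ≤ k}|. Then N_0 = 2 and N_k = 2 + N_{k-1}^2 for k ≥ 1 (one summand per function symbol, arity giving the exponent).
N_0 = 2
N_1 = 2 + 2^2 = 6
N_2 = 2 + 6^2 = 38
So |H| = 38.
Ground atoms are formed by filling each argument slot of a predicate with a term from H, so an r-ary predicate gives |H|^r atoms:
  Likes: 38^3 = 54872;  Parent: 38^3 = 54872;  Knows: 38^2 = 1444
Total ground atoms: 54872 + 54872 + 1444 = 111188.

111188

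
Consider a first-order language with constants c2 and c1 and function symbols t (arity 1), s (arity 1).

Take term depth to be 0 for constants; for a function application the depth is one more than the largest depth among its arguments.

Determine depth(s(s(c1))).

depth(s(c1)) = 1 + depth(c1) = 1 + 0 = 1
depth(s(s(c1))) = 1 + depth(s(c1)) = 1 + 1 = 2

2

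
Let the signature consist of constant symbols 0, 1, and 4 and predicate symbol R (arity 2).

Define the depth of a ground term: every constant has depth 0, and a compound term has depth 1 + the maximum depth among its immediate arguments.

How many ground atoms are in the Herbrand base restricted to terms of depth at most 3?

9

First count ground terms of depth ≤ 3.
With no function symbols every ground term is a constant, so there are exactly 3 ground terms at every depth bound.
N_0 = 3
N_1 = 3
N_2 = 3
N_3 = 3
Explicitly: 0, 1, 4.
So |H| = 3.
For each predicate symbol, the number of ground atoms is |H| raised to its arity; summing:
  R: 3^2 = 9
Total ground atoms: 9.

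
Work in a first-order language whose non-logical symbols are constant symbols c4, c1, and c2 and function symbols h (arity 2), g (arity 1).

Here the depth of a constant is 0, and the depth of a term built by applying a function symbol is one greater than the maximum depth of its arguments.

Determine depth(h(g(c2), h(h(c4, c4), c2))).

depth(g(c2)) = 1 + depth(c2) = 1 + 0 = 1
depth(h(c4, c4)) = 1 + max(0, 0) = 1
depth(h(h(c4, c4), c2)) = 1 + max(1, 0) = 2
depth(h(g(c2), h(h(c4, c4), c2))) = 1 + max(1, 2) = 3

3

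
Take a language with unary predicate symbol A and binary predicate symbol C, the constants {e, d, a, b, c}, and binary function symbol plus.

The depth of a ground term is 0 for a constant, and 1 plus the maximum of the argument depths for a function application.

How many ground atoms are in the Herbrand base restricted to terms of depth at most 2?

819930

First count ground terms of depth ≤ 2.
Let N_k = |{terms of depth ≤ k}|. Then N_0 = 5 and N_k = 5 + N_{k-1}^2 for k ≥ 1 (one summand per function symbol, arity giving the exponent).
N_0 = 5
N_1 = 5 + 5^2 = 30
N_2 = 5 + 30^2 = 905
So |H| = 905.
A ground atom is a predicate applied to a tuple of terms from H, so the count is the sum over predicates of |H|^arity:
  A: 905;  C: 905^2 = 819025
Total ground atoms: 905 + 819025 = 819930.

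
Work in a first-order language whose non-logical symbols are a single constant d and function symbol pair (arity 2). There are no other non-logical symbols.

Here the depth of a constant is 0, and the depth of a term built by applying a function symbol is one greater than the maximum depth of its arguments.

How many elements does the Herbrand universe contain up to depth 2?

Let N_k count ground terms of depth at most k. Each non-constant term of depth ≤ k is some function symbol applied to depth-≤(k−1) arguments, giving N_k = 1 + N_{k-1}^2.
N_0 = 1
N_1 = 1 + 1^2 = 2
N_2 = 1 + 2^2 = 5
Explicitly: d, pair(d, d), pair(d, pair(d, d)), pair(pair(d, d), d), pair(pair(d, d), pair(d, d)).

5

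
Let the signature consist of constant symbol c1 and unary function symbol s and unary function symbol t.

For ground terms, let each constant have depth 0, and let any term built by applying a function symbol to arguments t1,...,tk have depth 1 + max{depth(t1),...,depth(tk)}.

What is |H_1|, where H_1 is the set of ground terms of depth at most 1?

3

Let N_k = |{terms of depth ≤ k}|. Then N_0 = 1 and N_k = 1 + N_{k-1} + N_{k-1} for k ≥ 1 (one summand per function symbol, arity giving the exponent).
N_0 = 1
N_1 = 1 + 1 + 1 = 3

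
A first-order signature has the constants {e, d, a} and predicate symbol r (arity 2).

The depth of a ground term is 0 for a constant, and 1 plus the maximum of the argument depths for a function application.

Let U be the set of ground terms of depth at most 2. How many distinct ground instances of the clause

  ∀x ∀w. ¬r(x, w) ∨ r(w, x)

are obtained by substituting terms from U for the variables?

9

Ground terms of depth ≤ 2:
  With no function symbols every ground term is a constant, so there are exactly 3 ground terms at every depth bound.
  N_0 = 3
  N_1 = 3
  N_2 = 3
So there are 3 ground terms available for substitution.
The body mentions every one of the 2 quantified variables; since ground terms form a free algebra, no two substitutions collapse to the same formula.
Number of ground instances = 3^2 = 9.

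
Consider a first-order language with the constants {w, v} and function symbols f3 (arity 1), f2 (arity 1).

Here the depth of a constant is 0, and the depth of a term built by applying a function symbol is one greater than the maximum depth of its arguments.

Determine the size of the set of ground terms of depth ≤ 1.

6

Let N_k count ground terms of depth at most k. Each non-constant term of depth ≤ k is some function symbol applied to depth-≤(k−1) arguments, giving N_k = 2 + N_{k-1} + N_{k-1}.
N_0 = 2
N_1 = 2 + 2 + 2 = 6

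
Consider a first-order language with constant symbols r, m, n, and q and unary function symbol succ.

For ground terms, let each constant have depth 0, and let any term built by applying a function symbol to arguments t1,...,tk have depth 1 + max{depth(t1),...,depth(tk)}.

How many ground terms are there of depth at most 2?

12

Write N_k for the number of ground terms of depth ≤ k. A term of depth ≤ k is either a constant or a function symbol applied to arguments of depth ≤ k−1, so N_k = 4 + N_{k-1}.
N_0 = 4
N_1 = 4 + 4 = 8
N_2 = 4 + 8 = 12
Explicitly: r, m, n, q, succ(r), succ(m), succ(n), succ(q), succ(succ(r)), succ(succ(m)), succ(succ(n)), succ(succ(q)).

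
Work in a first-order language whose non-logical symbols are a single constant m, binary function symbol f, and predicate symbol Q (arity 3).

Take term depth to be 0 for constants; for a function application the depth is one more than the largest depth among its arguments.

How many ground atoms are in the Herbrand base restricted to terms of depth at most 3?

17576

First count ground terms of depth ≤ 3.
Let N_k = |{terms of depth ≤ k}|. Then N_0 = 1 and N_k = 1 + N_{k-1}^2 for k ≥ 1 (one summand per function symbol, arity giving the exponent).
N_0 = 1
N_1 = 1 + 1^2 = 2
N_2 = 1 + 2^2 = 5
N_3 = 1 + 5^2 = 26
So |H| = 26.
Ground atoms are formed by filling each argument slot of a predicate with a term from H, so an r-ary predicate gives |H|^r atoms:
  Q: 26^3 = 17576
Total ground atoms: 17576.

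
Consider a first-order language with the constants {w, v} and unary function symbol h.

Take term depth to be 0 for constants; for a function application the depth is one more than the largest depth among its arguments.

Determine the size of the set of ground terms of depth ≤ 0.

2

Let N_k = |{terms of depth ≤ k}|. Then N_0 = 2 and N_k = 2 + N_{k-1} for k ≥ 1 (one summand per function symbol, arity giving the exponent).
N_0 = 2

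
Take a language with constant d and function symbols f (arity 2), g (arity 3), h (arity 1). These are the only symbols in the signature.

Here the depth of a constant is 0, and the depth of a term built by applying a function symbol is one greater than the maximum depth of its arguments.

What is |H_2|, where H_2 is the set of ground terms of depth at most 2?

85

Let N_k = |{terms of depth ≤ k}|. Then N_0 = 1 and N_k = 1 + N_{k-1}^2 + N_{k-1}^3 + N_{k-1} for k ≥ 1 (one summand per function symbol, arity giving the exponent).
N_0 = 1
N_1 = 1 + 1^2 + 1^3 + 1 = 4
N_2 = 1 + 4^2 + 4^3 + 4 = 85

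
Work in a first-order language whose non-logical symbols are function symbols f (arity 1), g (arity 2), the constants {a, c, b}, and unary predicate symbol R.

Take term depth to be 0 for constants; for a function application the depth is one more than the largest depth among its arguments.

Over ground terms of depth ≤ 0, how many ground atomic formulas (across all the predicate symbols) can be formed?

3

First count ground terms of depth ≤ 0.
Count level by level. With function symbols f/1, g/2, the terms of depth ≤ k are the 3 constants together with each function applied to depth-≤(k−1) tuples, so N_k = 3 + N_{k-1} + N_{k-1}^2.
N_0 = 3
Explicitly: a, c, b.
So |H| = 3.
For each predicate symbol, the number of ground atoms is |H| raised to its arity; summing:
  R: 3
Total ground atoms: 3.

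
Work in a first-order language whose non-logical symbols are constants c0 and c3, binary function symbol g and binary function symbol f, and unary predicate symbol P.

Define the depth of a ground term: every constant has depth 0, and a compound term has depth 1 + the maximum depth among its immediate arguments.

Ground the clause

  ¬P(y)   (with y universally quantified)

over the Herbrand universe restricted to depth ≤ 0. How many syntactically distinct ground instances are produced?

Ground terms of depth ≤ 0:
  Let N_k count ground terms of depth at most k. Each non-constant term of depth ≤ k is some function symbol applied to depth-≤(k−1) arguments, giving N_k = 2 + N_{k-1}^2 + N_{k-1}^2.
  N_0 = 2
  Explicitly: c0, c3.
So there are 2 ground terms available for substitution.
The body mentions the single quantified variable y; since ground terms form a free algebra, no two substitutions collapse to the same formula.
Number of ground instances = 2.

2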